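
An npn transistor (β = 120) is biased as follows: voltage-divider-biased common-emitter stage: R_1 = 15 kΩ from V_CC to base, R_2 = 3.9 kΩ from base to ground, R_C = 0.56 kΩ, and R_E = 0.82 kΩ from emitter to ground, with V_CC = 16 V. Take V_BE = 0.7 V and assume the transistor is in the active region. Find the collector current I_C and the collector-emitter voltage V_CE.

Thevenize the base divider: V_Th = V_CC·R_2/(R_1+R_2) = 16×3.9/18.9 = 3.3 V, R_Th = R_1‖R_2 = 3.1 kΩ.
Base-emitter loop: V_Th = I_B·R_Th + V_BE + (β+1)I_B·R_E, so I_B = (3.3 − 0.7) / (3.1 + 121×0.82) = 0.0254 mA.
I_C = β·I_B = 120×0.0254 = 3.05 mA, and I_E = (β+1)I_B = 3.08 mA.
V_CE = V_CC − I_C·R_C − I_E·R_E = 16 − 3.05×0.56 − 3.08×0.82 = 11.8 V.
V_CE = 11.8 V > 0.2 V confirms active-region operation.

I_C ≈ 3.1 mA, V_CE ≈ 12 V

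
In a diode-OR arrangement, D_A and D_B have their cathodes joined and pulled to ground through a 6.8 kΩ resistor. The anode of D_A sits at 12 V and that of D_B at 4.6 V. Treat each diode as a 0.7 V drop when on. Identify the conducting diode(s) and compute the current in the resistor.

Only D_A conducts; I_R ≈ 1.7 mA

Assume both conduct. Then node N would need to be at both 12−0.7 = 11.3 V and 4.6−0.7 = 3.9 V, which is impossible.
Assume only D_A conducts: V_N = 12 − 0.7 = 11.3 V, so I_R = 11.3/6.8 = 1.66 mA.
Check D_B: its anode-to-cathode voltage is 4.6 − 11.3 = -6.7 V < 0.7 V, so it is off. The assumption is consistent.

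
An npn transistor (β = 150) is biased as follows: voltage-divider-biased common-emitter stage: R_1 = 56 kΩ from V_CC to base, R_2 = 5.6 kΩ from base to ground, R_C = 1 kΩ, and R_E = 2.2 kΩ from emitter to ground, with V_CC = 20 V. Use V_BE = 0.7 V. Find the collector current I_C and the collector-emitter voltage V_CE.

I_C ≈ 0.5 mA, V_CE ≈ 18 V

Thevenize the base divider: V_Th = V_CC·R_2/(R_1+R_2) = 20×5.6/61.6 = 1.82 V, R_Th = R_1‖R_2 = 5.09 kΩ.
Base-emitter loop: V_Th = I_B·R_Th + V_BE + (β+1)I_B·R_E, so I_B = (1.82 − 0.7) / (5.09 + 151×2.2) = 0.00332 mA.
I_C = β·I_B = 150×0.00332 = 0.497 mA, and I_E = (β+1)I_B = 0.501 mA.
V_CE = V_CC − I_C·R_C − I_E·R_E = 20 − 0.497×1 − 0.501×2.2 = 18.4 V.
V_CE = 18.4 V > 0.2 V confirms active-region operation.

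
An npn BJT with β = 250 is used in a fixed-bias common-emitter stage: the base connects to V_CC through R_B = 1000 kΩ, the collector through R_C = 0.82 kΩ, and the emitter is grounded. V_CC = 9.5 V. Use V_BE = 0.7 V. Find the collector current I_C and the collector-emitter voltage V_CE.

I_C ≈ 2.2 mA, V_CE ≈ 7.7 V

Base loop: V_CC = I_B·R_B + V_BE, so I_B = (9.5 − 0.7)/1000 kΩ = 0.0088 mA.
In the active region I_C = β·I_B = 250 × 0.0088 = 2.2 mA.
Collector loop: V_CE = V_CC − I_C·R_C = 9.5 − 2.2×0.82 = 7.7 V.
Since V_CE = 7.7 V > V_CE(sat) ≈ 0.2 V, the transistor is in the active region as assumed.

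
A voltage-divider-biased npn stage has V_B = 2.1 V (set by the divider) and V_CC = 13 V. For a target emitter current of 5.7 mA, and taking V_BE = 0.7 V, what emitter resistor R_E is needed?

R_E ≈ 0.25 kΩ

V_E = V_B − V_BE = 2.1 − 0.7 = 1.4 V.
R_E = V_E / I_E = 1.4 / 5.7 = 0.246 kΩ.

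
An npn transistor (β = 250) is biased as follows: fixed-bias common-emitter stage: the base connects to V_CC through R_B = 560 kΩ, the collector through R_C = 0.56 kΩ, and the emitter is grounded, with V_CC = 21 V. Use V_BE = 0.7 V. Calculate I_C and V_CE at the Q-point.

Base loop: V_CC = I_B·R_B + V_BE, so I_B = (21 − 0.7)/560 kΩ = 0.0363 mA.
In the active region I_C = β·I_B = 250 × 0.0363 = 9.06 mA.
Collector loop: V_CE = V_CC − I_C·R_C = 21 − 9.06×0.56 = 15.9 V.
Since V_CE = 15.9 V > V_CE(sat) ≈ 0.2 V, the transistor is in the active region as assumed.

I_C ≈ 9.1 mA, V_CE ≈ 16 V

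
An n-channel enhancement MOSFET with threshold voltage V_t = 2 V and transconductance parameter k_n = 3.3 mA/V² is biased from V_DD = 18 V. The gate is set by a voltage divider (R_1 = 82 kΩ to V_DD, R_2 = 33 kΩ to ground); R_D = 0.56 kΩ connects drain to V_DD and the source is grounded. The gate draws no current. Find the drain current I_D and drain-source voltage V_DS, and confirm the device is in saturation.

V_G = V_DD·R_2/(R_1+R_2) = 18×33/115 = 5.17 V. With the source grounded, V_GS = V_G = 5.17 V.
Assume saturation: I_D = (k_n/2)(V_GS − V_t)² = (3.3/2)×(5.17 − 2)² = 1.65×3.17² = 16.5 mA.
V_DS = V_DD − I_D·R_D = 18 − 16.5×0.56 = 8.74 V.
Saturation requires V_DS ≥ V_GS − V_t = 3.17 V; 8.74 ≥ 3.17 ✓.

I_D ≈ 17 mA, V_DS ≈ 8.7 V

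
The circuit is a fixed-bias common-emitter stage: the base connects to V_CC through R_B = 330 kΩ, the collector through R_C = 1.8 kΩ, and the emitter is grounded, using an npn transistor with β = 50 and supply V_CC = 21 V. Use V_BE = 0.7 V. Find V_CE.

V_CE ≈ 15 V

Base loop: V_CC = I_B·R_B + V_BE, so I_B = (21 − 0.7)/330 kΩ = 0.0615 mA.
In the active region I_C = β·I_B = 50 × 0.0615 = 3.08 mA.
Collector loop: V_CE = V_CC − I_C·R_C = 21 − 3.08×1.8 = 15.5 V.
Since V_CE = 15.5 V > V_CE(sat) ≈ 0.2 V, the transistor is in the active region as assumed.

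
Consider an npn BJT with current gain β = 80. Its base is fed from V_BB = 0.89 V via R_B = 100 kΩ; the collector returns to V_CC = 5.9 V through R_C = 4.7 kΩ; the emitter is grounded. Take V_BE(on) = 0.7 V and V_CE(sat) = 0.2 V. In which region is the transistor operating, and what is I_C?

Assume active. Base-emitter loop: I_B = (V_BB − V_BE)/R_B = (0.89 − 0.7)/100 = 0.0019 mA.
I_C = β·I_B = 80×0.0019 = 0.152 mA.
V_CE = V_CC − I_C·R_C = 5.9 − 0.152×4.7 = 5.19 V > V_CE(sat), so the active-region assumption holds.

active; I_C ≈ 0.15 mA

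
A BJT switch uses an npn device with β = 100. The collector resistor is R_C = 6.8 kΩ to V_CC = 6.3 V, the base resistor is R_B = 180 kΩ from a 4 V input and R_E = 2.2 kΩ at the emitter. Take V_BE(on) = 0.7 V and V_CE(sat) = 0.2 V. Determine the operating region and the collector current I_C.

saturation; I_C ≈ 0.68 mA

Assume active: I_B = (4 − 0.7)/(180 + 101×2.2) = 0.0082 mA, I_C = β·I_B = 0.82 mA.
Then V_CE = 6.3 − 0.82×6.8 − 0.829×2.2 = -1.1 V < 0.2 V — the active assumption fails.
Re-solve with V_CE = 0.2 V. KCL at the emitter: V_E/R_E = (V_BB−0.7−V_E)/R_B + (V_CC−0.2−V_E)/R_C, giving V_E = 1.51 V.
I_C = (V_CC − 0.2 − V_E)/R_C = (6.1 − 1.51)/6.8 = 0.675 mA.
Check: I_B = (3.3 − 1.51)/180 = 0.00996 mA, and β·I_B = 0.996 mA > I_C, confirming saturation.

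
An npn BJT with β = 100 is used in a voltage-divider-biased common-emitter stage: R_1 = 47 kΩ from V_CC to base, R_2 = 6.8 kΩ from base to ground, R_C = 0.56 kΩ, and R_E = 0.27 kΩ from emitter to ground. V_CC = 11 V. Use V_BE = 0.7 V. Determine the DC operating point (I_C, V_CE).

I_C ≈ 2.1 mA, V_CE ≈ 9.3 V

Thevenize the base divider: V_Th = V_CC·R_2/(R_1+R_2) = 11×6.8/53.8 = 1.39 V, R_Th = R_1‖R_2 = 5.94 kΩ.
Base-emitter loop: V_Th = I_B·R_Th + V_BE + (β+1)I_B·R_E, so I_B = (1.39 − 0.7) / (5.94 + 101×0.27) = 0.0208 mA.
I_C = β·I_B = 100×0.0208 = 2.08 mA, and I_E = (β+1)I_B = 2.1 mA.
V_CE = V_CC − I_C·R_C − I_E·R_E = 11 − 2.08×0.56 − 2.1×0.27 = 9.27 V.
V_CE = 9.27 V > 0.2 V confirms active-region operation.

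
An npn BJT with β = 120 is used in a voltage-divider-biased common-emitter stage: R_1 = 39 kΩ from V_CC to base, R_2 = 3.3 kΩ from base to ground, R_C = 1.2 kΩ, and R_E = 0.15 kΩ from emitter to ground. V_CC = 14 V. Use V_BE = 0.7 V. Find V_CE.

Thevenize the base divider: V_Th = V_CC·R_2/(R_1+R_2) = 14×3.3/42.3 = 1.09 V, R_Th = R_1‖R_2 = 3.04 kΩ.
Base-emitter loop: V_Th = I_B·R_Th + V_BE + (β+1)I_B·R_E, so I_B = (1.09 − 0.7) / (3.04 + 121×0.15) = 0.0185 mA.
I_C = β·I_B = 120×0.0185 = 2.22 mA, and I_E = (β+1)I_B = 2.24 mA.
V_CE = V_CC − I_C·R_C − I_E·R_E = 14 − 2.22×1.2 − 2.24×0.15 = 11 V.
V_CE = 11 V > 0.2 V confirms active-region operation.

V_CE ≈ 11 V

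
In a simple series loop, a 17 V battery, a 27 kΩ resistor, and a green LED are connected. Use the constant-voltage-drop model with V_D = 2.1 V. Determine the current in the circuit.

KVL around the loop: 17 = V_D + I·R = 2.1 + I × 27 kΩ.
So I = (17 − 2.1) / 27 kΩ = 14.9 / 27 = 0.552 mA.

I ≈ 0.55 mA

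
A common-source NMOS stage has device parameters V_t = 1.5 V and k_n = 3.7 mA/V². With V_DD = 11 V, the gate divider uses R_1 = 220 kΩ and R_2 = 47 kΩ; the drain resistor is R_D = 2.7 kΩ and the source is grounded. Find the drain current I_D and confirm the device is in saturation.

V_G = V_DD·R_2/(R_1+R_2) = 11×47/267 = 1.94 V. With the source grounded, V_GS = V_G = 1.94 V.
Assume saturation: I_D = (k_n/2)(V_GS − V_t)² = (3.7/2)×(1.94 − 1.5)² = 1.85×0.436² = 0.352 mA.
V_DS = V_DD − I_D·R_D = 11 − 0.352×2.7 = 10 V.
Saturation requires V_DS ≥ V_GS − V_t = 0.436 V; 10 ≥ 0.436 ✓.

I_D ≈ 0.35 mA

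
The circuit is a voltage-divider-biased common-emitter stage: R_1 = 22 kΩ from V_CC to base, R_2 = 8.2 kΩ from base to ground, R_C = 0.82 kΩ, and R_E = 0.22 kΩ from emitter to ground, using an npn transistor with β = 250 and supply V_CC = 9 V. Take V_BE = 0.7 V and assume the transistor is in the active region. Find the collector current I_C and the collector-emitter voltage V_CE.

Thevenize the base divider: V_Th = V_CC·R_2/(R_1+R_2) = 9×8.2/30.2 = 2.44 V, R_Th = R_1‖R_2 = 5.97 kΩ.
Base-emitter loop: V_Th = I_B·R_Th + V_BE + (β+1)I_B·R_E, so I_B = (2.44 − 0.7) / (5.97 + 251×0.22) = 0.0285 mA.
I_C = β·I_B = 250×0.0285 = 7.12 mA, and I_E = (β+1)I_B = 7.15 mA.
V_CE = V_CC − I_C·R_C − I_E·R_E = 9 − 7.12×0.82 − 7.15×0.22 = 1.59 V.
V_CE = 1.59 V > 0.2 V confirms active-region operation.

I_C ≈ 7.1 mA, V_CE ≈ 1.6 V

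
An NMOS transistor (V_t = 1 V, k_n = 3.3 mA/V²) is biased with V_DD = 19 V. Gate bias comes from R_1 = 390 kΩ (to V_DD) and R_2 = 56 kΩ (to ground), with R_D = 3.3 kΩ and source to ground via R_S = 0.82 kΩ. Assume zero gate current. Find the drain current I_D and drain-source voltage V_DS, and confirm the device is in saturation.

I_D ≈ 0.83 mA, V_DS ≈ 16 V

V_G = V_DD·R_2/(R_1+R_2) = 19×56/446 = 2.39 V.
Assume saturation: I_D = (k_n/2)(V_GS − V_t)² with V_GS = V_G − I_D·R_S = 2.39 − 0.82·I_D.
Substituting gives 1.11·I_D² − 4.75·I_D + 3.17 = 0, with roots I_D = 0.827 or 3.45 mA.
The root I_D = 3.45 mA gives V_GS = -0.447 V ≤ V_t, so take I_D = 0.827 mA.
Then V_GS = 1.71 V and V_DS = V_DD − I_D(R_D+R_S) = 19 − 0.827×4.12 = 15.6 V.
Saturation requires V_DS ≥ V_GS − V_t = 0.708 V; 15.6 ≥ 0.708 ✓.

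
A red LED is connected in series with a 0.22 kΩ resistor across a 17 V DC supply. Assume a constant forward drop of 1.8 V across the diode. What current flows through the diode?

I ≈ 69 mA

KVL around the loop: 17 = V_D + I·R = 1.8 + I × 0.22 kΩ.
So I = (17 − 1.8) / 0.22 kΩ = 15.2 / 0.22 = 69.1 mA.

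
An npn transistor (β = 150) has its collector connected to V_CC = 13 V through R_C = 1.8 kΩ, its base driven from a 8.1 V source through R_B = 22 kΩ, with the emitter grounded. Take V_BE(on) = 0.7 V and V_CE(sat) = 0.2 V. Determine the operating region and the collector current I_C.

saturation; I_C ≈ 7.1 mA

Assume active: I_B = (8.1 − 0.7)/22 = 0.336 mA, giving I_C = β·I_B = 50.5 mA.
But then V_CE = 13 − 50.5×1.8 = -77.8 V < V_CE(sat) = 0.2 V — impossible in the active region.
So the transistor is saturated. With V_CE = 0.2 V, I_C = (V_CC − 0.2)/R_C = 12.8/1.8 = 7.11 mA.
Check: β·I_B = 50.5 mA > I_C = 7.11 mA, confirming saturation.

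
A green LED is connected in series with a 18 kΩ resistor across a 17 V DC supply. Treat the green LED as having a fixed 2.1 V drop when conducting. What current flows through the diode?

KVL around the loop: 17 = V_D + I·R = 2.1 + I × 18 kΩ.
So I = (17 − 2.1) / 18 kΩ = 14.9 / 18 = 0.828 mA.

I ≈ 0.83 mA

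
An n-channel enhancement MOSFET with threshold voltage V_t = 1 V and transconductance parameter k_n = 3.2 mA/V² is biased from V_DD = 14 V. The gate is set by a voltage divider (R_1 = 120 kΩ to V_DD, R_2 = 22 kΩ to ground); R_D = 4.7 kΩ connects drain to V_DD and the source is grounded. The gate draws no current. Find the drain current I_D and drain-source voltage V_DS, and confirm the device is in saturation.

V_G = V_DD·R_2/(R_1+R_2) = 14×22/142 = 2.17 V. With the source grounded, V_GS = V_G = 2.17 V.
Assume saturation: I_D = (k_n/2)(V_GS − V_t)² = (3.2/2)×(2.17 − 1)² = 1.6×1.17² = 2.19 mA.
V_DS = V_DD − I_D·R_D = 14 − 2.19×4.7 = 3.72 V.
Saturation requires V_DS ≥ V_GS − V_t = 1.17 V; 3.72 ≥ 1.17 ✓.

I_D ≈ 2.2 mA, V_DS ≈ 3.7 V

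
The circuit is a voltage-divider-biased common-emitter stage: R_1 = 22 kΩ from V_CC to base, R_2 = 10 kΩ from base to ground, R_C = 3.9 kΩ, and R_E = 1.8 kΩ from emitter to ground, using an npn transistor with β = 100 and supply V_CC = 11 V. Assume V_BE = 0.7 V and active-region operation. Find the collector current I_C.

I_C ≈ 1.5 mA

Thevenize the base divider: V_Th = V_CC·R_2/(R_1+R_2) = 11×10/32 = 3.44 V, R_Th = R_1‖R_2 = 6.88 kΩ.
Base-emitter loop: V_Th = I_B·R_Th + V_BE + (β+1)I_B·R_E, so I_B = (3.44 − 0.7) / (6.88 + 101×1.8) = 0.0145 mA.
I_C = β·I_B = 100×0.0145 = 1.45 mA, and I_E = (β+1)I_B = 1.47 mA.
V_CE = V_CC − I_C·R_C − I_E·R_E = 11 − 1.45×3.9 − 1.47×1.8 = 2.7 V.
V_CE = 2.7 V > 0.2 V confirms active-region operation.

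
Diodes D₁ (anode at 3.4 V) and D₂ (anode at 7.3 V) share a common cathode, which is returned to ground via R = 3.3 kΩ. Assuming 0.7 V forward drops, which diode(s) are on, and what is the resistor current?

Assume both conduct. Then node N would need to be at both 3.4−0.7 = 2.7 V and 7.3−0.7 = 6.6 V, which is impossible.
Assume only D₂ conducts: V_N = 7.3 − 0.7 = 6.6 V, so I_R = 6.6/3.3 = 2 mA.
Check D₁: its anode-to-cathode voltage is 3.4 − 6.6 = -3.2 V < 0.7 V, so it is off. The assumption is consistent.

Only D₂ conducts; I_R ≈ 2 mA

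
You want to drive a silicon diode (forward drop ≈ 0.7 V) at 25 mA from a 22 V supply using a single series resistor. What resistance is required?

The resistor drops V_S − V_D = 22 − 0.7 = 21.3 V at 25 mA.
R = 21.3 V / 25 mA = 0.852 kΩ.

R ≈ 0.85 kΩ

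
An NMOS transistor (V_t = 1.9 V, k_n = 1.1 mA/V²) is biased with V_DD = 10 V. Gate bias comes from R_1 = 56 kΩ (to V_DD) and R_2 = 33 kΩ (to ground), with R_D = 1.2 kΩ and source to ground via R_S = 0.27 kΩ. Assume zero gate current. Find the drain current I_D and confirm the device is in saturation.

V_G = V_DD·R_2/(R_1+R_2) = 10×33/89 = 3.71 V.
Assume saturation: I_D = (k_n/2)(V_GS − V_t)² with V_GS = V_G − I_D·R_S = 3.71 − 0.27·I_D.
Substituting gives 0.0401·I_D² − 1.54·I_D + 1.8 = 0, with roots I_D = 1.21 or 37.1 mA.
The root I_D = 37.1 mA gives V_GS = -6.32 V ≤ V_t, so take I_D = 1.21 mA.
Then V_GS = 3.38 V and V_DS = V_DD − I_D(R_D+R_S) = 10 − 1.21×1.47 = 8.22 V.
Saturation requires V_DS ≥ V_GS − V_t = 1.48 V; 8.22 ≥ 1.48 ✓.

I_D ≈ 1.2 mA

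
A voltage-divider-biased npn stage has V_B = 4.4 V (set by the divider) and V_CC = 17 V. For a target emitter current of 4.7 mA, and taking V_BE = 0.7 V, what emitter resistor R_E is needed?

R_E ≈ 0.79 kΩ

V_E = V_B − V_BE = 4.4 − 0.7 = 3.7 V.
R_E = V_E / I_E = 3.7 / 4.7 = 0.787 kΩ.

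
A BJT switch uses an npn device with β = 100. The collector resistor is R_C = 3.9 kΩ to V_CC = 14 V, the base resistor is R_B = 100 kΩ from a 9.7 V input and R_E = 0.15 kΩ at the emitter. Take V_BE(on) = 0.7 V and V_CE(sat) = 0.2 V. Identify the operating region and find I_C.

saturation; I_C ≈ 3.4 mA

Assume active: I_B = (9.7 − 0.7)/(100 + 101×0.15) = 0.0782 mA, I_C = β·I_B = 7.82 mA.
Then V_CE = 14 − 7.82×3.9 − 7.89×0.15 = -17.7 V < 0.2 V — the active assumption fails.
Re-solve with V_CE = 0.2 V. KCL at the emitter: V_E/R_E = (V_BB−0.7−V_E)/R_B + (V_CC−0.2−V_E)/R_C, giving V_E = 0.523 V.
I_C = (V_CC − 0.2 − V_E)/R_C = (13.8 − 0.523)/3.9 = 3.4 mA.
Check: I_B = (9 − 0.523)/100 = 0.0848 mA, and β·I_B = 8.48 mA > I_C, confirming saturation.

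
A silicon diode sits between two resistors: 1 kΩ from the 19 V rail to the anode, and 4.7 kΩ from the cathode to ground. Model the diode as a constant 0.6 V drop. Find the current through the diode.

The two resistors are in series with the diode, so KVL gives 19 = I·1 + 0.6 + I·4.7.
I = (19 − 0.6) / (1 + 4.7) kΩ = 18.4 / 5.7 = 3.23 mA.

I ≈ 3.2 mA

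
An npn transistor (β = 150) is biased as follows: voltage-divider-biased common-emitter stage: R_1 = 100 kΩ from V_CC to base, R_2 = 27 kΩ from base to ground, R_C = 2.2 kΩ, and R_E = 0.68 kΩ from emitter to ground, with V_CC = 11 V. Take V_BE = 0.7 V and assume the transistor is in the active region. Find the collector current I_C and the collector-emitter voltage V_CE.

Thevenize the base divider: V_Th = V_CC·R_2/(R_1+R_2) = 11×27/127 = 2.34 V, R_Th = R_1‖R_2 = 21.3 kΩ.
Base-emitter loop: V_Th = I_B·R_Th + V_BE + (β+1)I_B·R_E, so I_B = (2.34 − 0.7) / (21.3 + 151×0.68) = 0.0132 mA.
I_C = β·I_B = 150×0.0132 = 1.98 mA, and I_E = (β+1)I_B = 2 mA.
V_CE = V_CC − I_C·R_C − I_E·R_E = 11 − 1.98×2.2 − 2×0.68 = 5.28 V.
V_CE = 5.28 V > 0.2 V confirms active-region operation.

I_C ≈ 2 mA, V_CE ≈ 5.3 V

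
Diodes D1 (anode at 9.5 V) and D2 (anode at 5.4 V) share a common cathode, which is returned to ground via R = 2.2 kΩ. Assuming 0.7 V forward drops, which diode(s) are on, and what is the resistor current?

Only D1 conducts; I_R ≈ 4 mA

Assume both conduct. Then node N would need to be at both 9.5−0.7 = 8.8 V and 5.4−0.7 = 4.7 V, which is impossible.
Assume only D1 conducts: V_N = 9.5 − 0.7 = 8.8 V, so I_R = 8.8/2.2 = 4 mA.
Check D2: its anode-to-cathode voltage is 5.4 − 8.8 = -3.4 V < 0.7 V, so it is off. The assumption is consistent.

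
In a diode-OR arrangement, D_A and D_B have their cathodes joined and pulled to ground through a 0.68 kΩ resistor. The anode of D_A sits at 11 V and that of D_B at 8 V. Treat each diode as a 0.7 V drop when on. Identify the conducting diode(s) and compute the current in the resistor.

Only D_A conducts; I_R ≈ 15 mA

Assume both conduct. Then node N would need to be at both 11−0.7 = 10.3 V and 8−0.7 = 7.3 V, which is impossible.
Assume only D_A conducts: V_N = 11 − 0.7 = 10.3 V, so I_R = 10.3/0.68 = 15.1 mA.
Check D_B: its anode-to-cathode voltage is 8 − 10.3 = -2.3 V < 0.7 V, so it is off. The assumption is consistent.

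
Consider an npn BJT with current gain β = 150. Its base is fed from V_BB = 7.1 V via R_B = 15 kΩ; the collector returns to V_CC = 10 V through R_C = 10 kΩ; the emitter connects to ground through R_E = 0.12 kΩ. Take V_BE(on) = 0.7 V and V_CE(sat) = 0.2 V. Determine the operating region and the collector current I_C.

saturation; I_C ≈ 0.96 mA

Assume active: I_B = (7.1 − 0.7)/(15 + 151×0.12) = 0.193 mA, I_C = β·I_B = 29 mA.
Then V_CE = 10 − 29×10 − 29.2×0.12 = -283 V < 0.2 V — the active assumption fails.
Re-solve with V_CE = 0.2 V. KCL at the emitter: V_E/R_E = (V_BB−0.7−V_E)/R_B + (V_CC−0.2−V_E)/R_C, giving V_E = 0.165 V.
I_C = (V_CC − 0.2 − V_E)/R_C = (9.8 − 0.165)/10 = 0.963 mA.
Check: I_B = (6.4 − 0.165)/15 = 0.416 mA, and β·I_B = 62.3 mA > I_C, confirming saturation.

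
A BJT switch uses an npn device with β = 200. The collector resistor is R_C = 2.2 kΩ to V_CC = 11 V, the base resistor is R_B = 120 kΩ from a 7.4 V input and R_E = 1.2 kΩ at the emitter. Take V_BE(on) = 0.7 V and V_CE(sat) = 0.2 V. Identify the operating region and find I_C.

saturation; I_C ≈ 3.2 mA

Assume active: I_B = (7.4 − 0.7)/(120 + 201×1.2) = 0.0185 mA, I_C = β·I_B = 3.71 mA.
Then V_CE = 11 − 3.71×2.2 − 3.73×1.2 = -1.64 V < 0.2 V — the active assumption fails.
Re-solve with V_CE = 0.2 V. KCL at the emitter: V_E/R_E = (V_BB−0.7−V_E)/R_B + (V_CC−0.2−V_E)/R_C, giving V_E = 3.83 V.
I_C = (V_CC − 0.2 − V_E)/R_C = (10.8 − 3.83)/2.2 = 3.17 mA.
Check: I_B = (6.7 − 3.83)/120 = 0.0239 mA, and β·I_B = 4.78 mA > I_C, confirming saturation.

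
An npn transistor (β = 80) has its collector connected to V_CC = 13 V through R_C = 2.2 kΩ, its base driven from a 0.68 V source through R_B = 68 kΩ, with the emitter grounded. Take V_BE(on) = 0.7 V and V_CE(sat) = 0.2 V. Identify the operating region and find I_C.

V_BB = 0.68 V ≤ V_BE(on) = 0.7 V, so the base-emitter junction is not forward biased.
The transistor is in cutoff: I_B = I_C = 0.

cutoff; I_C ≈ 0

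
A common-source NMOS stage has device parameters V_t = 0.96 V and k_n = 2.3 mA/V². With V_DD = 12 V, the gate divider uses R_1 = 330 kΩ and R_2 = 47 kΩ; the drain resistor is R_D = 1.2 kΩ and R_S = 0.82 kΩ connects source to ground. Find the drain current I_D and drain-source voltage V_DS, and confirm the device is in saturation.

V_G = V_DD·R_2/(R_1+R_2) = 12×47/377 = 1.5 V.
Assume saturation: I_D = (k_n/2)(V_GS − V_t)² with V_GS = V_G − I_D·R_S = 1.5 − 0.82·I_D.
Substituting gives 0.773·I_D² − 2.01·I_D + 0.33 = 0, with roots I_D = 0.176 or 2.42 mA.
The root I_D = 2.42 mA gives V_GS = -0.492 V ≤ V_t, so take I_D = 0.176 mA.
Then V_GS = 1.35 V and V_DS = V_DD − I_D(R_D+R_S) = 12 − 0.176×2.02 = 11.6 V.
Saturation requires V_DS ≥ V_GS − V_t = 0.391 V; 11.6 ≥ 0.391 ✓.

I_D ≈ 0.18 mA, V_DS ≈ 12 V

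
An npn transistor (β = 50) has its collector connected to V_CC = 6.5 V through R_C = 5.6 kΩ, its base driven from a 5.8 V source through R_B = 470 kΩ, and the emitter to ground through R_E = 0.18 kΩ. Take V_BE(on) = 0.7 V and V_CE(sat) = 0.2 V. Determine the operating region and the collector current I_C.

active; I_C ≈ 0.53 mA

Assume active. Base-emitter loop: I_B = (V_BB − V_BE)/(R_B + (β+1)R_E) = (5.8 − 0.7)/(470 + 51×0.18) = 0.0106 mA.
I_C = β·I_B = 50×0.0106 = 0.532 mA.
V_CE = V_CC − I_C·R_C − I_E·R_E = 6.5 − 0.532×5.6 − 0.543×0.18 = 3.42 V > V_CE(sat), so the active-region assumption holds.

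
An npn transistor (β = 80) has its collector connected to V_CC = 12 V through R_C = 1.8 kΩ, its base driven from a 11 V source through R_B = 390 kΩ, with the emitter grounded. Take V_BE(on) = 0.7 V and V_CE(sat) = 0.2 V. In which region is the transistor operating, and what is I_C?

active; I_C ≈ 2.1 mA

Assume active. Base-emitter loop: I_B = (V_BB − V_BE)/R_B = (11 − 0.7)/390 = 0.0264 mA.
I_C = β·I_B = 80×0.0264 = 2.11 mA.
V_CE = V_CC − I_C·R_C = 12 − 2.11×1.8 = 8.2 V > V_CE(sat), so the active-region assumption holds.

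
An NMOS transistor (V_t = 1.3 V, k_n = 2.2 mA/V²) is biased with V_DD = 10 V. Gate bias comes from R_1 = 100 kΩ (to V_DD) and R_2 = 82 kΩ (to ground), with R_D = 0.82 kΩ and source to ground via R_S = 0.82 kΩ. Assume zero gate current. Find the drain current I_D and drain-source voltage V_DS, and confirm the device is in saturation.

V_G = V_DD·R_2/(R_1+R_2) = 10×82/182 = 4.51 V.
Assume saturation: I_D = (k_n/2)(V_GS − V_t)² with V_GS = V_G − I_D·R_S = 4.51 − 0.82·I_D.
Substituting gives 0.74·I_D² − 6.78·I_D + 11.3 = 0, with roots I_D = 2.19 or 6.98 mA.
The root I_D = 6.98 mA gives V_GS = -1.22 V ≤ V_t, so take I_D = 2.19 mA.
Then V_GS = 2.71 V and V_DS = V_DD − I_D(R_D+R_S) = 10 − 2.19×1.64 = 6.41 V.
Saturation requires V_DS ≥ V_GS − V_t = 1.41 V; 6.41 ≥ 1.41 ✓.

I_D ≈ 2.2 mA, V_DS ≈ 6.4 V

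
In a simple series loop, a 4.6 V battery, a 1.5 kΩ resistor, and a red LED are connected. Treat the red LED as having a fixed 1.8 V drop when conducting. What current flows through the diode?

KVL around the loop: 4.6 = V_D + I·R = 1.8 + I × 1.5 kΩ.
So I = (4.6 − 1.8) / 1.5 kΩ = 2.8 / 1.5 = 1.87 mA.

I ≈ 1.9 mA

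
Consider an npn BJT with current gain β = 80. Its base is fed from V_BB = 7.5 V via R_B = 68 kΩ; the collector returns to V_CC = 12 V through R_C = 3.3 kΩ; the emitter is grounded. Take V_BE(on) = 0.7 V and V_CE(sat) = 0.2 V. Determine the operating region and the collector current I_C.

saturation; I_C ≈ 3.6 mA

Assume active: I_B = (7.5 − 0.7)/68 = 0.1 mA, giving I_C = β·I_B = 8 mA.
But then V_CE = 12 − 8×3.3 = -14.4 V < V_CE(sat) = 0.2 V — impossible in the active region.
So the transistor is saturated. With V_CE = 0.2 V, I_C = (V_CC − 0.2)/R_C = 11.8/3.3 = 3.58 mA.
Check: β·I_B = 8 mA > I_C = 3.58 mA, confirming saturation.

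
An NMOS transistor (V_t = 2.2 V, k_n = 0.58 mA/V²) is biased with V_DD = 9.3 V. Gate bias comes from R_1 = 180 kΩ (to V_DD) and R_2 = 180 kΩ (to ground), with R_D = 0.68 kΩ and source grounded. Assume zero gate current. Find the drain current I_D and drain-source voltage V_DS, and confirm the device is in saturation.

V_G = V_DD·R_2/(R_1+R_2) = 9.3×180/360 = 4.65 V. With the source grounded, V_GS = V_G = 4.65 V.
Assume saturation: I_D = (k_n/2)(V_GS − V_t)² = (0.58/2)×(4.65 − 2.2)² = 0.29×2.45² = 1.74 mA.
V_DS = V_DD − I_D·R_D = 9.3 − 1.74×0.68 = 8.12 V.
Saturation requires V_DS ≥ V_GS − V_t = 2.45 V; 8.12 ≥ 2.45 ✓.

I_D ≈ 1.7 mA, V_DS ≈ 8.1 V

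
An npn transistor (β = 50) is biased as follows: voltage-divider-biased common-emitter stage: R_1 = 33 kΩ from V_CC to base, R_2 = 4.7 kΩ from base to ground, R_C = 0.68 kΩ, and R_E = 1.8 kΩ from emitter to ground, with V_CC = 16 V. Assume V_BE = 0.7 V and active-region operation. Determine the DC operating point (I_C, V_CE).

Thevenize the base divider: V_Th = V_CC·R_2/(R_1+R_2) = 16×4.7/37.7 = 1.99 V, R_Th = R_1‖R_2 = 4.11 kΩ.
Base-emitter loop: V_Th = I_B·R_Th + V_BE + (β+1)I_B·R_E, so I_B = (1.99 − 0.7) / (4.11 + 51×1.8) = 0.0135 mA.
I_C = β·I_B = 50×0.0135 = 0.675 mA, and I_E = (β+1)I_B = 0.688 mA.
V_CE = V_CC − I_C·R_C − I_E·R_E = 16 − 0.675×0.68 − 0.688×1.8 = 14.3 V.
V_CE = 14.3 V > 0.2 V confirms active-region operation.

I_C ≈ 0.67 mA, V_CE ≈ 14 V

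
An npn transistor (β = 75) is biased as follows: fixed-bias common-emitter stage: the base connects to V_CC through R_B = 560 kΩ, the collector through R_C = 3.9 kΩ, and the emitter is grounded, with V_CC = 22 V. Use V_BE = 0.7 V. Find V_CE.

V_CE ≈ 11 V

Base loop: V_CC = I_B·R_B + V_BE, so I_B = (22 − 0.7)/560 kΩ = 0.038 mA.
In the active region I_C = β·I_B = 75 × 0.038 = 2.85 mA.
Collector loop: V_CE = V_CC − I_C·R_C = 22 − 2.85×3.9 = 10.9 V.
Since V_CE = 10.9 V > V_CE(sat) ≈ 0.2 V, the transistor is in the active region as assumed.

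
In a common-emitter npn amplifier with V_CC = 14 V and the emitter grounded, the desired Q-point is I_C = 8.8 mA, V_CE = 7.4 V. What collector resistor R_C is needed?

R_C ≈ 0.75 kΩ

Collector loop: V_CC = I_C·R_C + V_CE.
R_C = (V_CC − V_CE)/I_C = (14 − 7.4)/8.8 = 0.75 kΩ.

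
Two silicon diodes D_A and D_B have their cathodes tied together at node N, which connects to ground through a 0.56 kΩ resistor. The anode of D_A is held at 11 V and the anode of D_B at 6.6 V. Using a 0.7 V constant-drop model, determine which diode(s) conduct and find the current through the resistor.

Assume both conduct. Then node N would need to be at both 11−0.7 = 10.3 V and 6.6−0.7 = 5.9 V, which is impossible.
Assume only D_A conducts: V_N = 11 − 0.7 = 10.3 V, so I_R = 10.3/0.56 = 18.4 mA.
Check D_B: its anode-to-cathode voltage is 6.6 − 10.3 = -3.7 V < 0.7 V, so it is off. The assumption is consistent.

Only D_A conducts; I_R ≈ 18 mA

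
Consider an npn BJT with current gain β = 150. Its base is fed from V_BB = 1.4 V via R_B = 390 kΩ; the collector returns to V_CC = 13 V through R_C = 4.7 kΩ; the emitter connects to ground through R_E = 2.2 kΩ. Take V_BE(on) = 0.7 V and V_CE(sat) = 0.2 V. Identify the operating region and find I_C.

Assume active. Base-emitter loop: I_B = (V_BB − V_BE)/(R_B + (β+1)R_E) = (1.4 − 0.7)/(390 + 151×2.2) = 0.000969 mA.
I_C = β·I_B = 150×0.000969 = 0.145 mA.
V_CE = V_CC − I_C·R_C − I_E·R_E = 13 − 0.145×4.7 − 0.146×2.2 = 12 V > V_CE(sat), so the active-region assumption holds.

active; I_C ≈ 0.15 mA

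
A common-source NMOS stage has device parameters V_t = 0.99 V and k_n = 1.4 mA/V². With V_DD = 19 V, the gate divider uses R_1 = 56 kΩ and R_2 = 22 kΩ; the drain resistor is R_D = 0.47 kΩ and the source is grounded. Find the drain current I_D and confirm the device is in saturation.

I_D ≈ 13 mA

V_G = V_DD·R_2/(R_1+R_2) = 19×22/78 = 5.36 V. With the source grounded, V_GS = V_G = 5.36 V.
Assume saturation: I_D = (k_n/2)(V_GS − V_t)² = (1.4/2)×(5.36 − 0.99)² = 0.7×4.37² = 13.4 mA.
V_DS = V_DD − I_D·R_D = 19 − 13.4×0.47 = 12.7 V.
Saturation requires V_DS ≥ V_GS − V_t = 4.37 V; 12.7 ≥ 4.37 ✓.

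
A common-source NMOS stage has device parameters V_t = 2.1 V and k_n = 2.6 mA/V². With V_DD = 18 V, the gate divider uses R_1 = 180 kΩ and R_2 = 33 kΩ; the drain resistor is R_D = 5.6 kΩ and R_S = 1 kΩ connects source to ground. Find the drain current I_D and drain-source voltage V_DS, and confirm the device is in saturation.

V_G = V_DD·R_2/(R_1+R_2) = 18×33/213 = 2.79 V.
Assume saturation: I_D = (k_n/2)(V_GS − V_t)² with V_GS = V_G − I_D·R_S = 2.79 − 1·I_D.
Substituting gives 1.3·I_D² − 2.79·I_D + 0.617 = 0, with roots I_D = 0.25 or 1.9 mA.
The root I_D = 1.9 mA gives V_GS = 0.892 V ≤ V_t, so take I_D = 0.25 mA.
Then V_GS = 2.54 V and V_DS = V_DD − I_D(R_D+R_S) = 18 − 0.25×6.6 = 16.3 V.
Saturation requires V_DS ≥ V_GS − V_t = 0.439 V; 16.3 ≥ 0.439 ✓.

I_D ≈ 0.25 mA, V_DS ≈ 16 V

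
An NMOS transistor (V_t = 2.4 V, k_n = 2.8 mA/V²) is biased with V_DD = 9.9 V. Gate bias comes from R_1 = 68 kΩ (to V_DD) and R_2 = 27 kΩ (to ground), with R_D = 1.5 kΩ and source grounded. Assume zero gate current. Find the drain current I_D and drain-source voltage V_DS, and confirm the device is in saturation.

I_D ≈ 0.24 mA, V_DS ≈ 9.5 V

V_G = V_DD·R_2/(R_1+R_2) = 9.9×27/95 = 2.81 V. With the source grounded, V_GS = V_G = 2.81 V.
Assume saturation: I_D = (k_n/2)(V_GS − V_t)² = (2.8/2)×(2.81 − 2.4)² = 1.4×0.414² = 0.24 mA.
V_DS = V_DD − I_D·R_D = 9.9 − 0.24×1.5 = 9.54 V.
Saturation requires V_DS ≥ V_GS − V_t = 0.414 V; 9.54 ≥ 0.414 ✓.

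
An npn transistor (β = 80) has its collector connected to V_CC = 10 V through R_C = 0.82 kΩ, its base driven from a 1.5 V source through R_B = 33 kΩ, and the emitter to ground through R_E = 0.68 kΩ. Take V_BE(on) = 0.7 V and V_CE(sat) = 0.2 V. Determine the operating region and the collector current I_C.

Assume active. Base-emitter loop: I_B = (V_BB − V_BE)/(R_B + (β+1)R_E) = (1.5 − 0.7)/(33 + 81×0.68) = 0.00908 mA.
I_C = β·I_B = 80×0.00908 = 0.727 mA.
V_CE = V_CC − I_C·R_C − I_E·R_E = 10 − 0.727×0.82 − 0.736×0.68 = 8.9 V > V_CE(sat), so the active-region assumption holds.

active; I_C ≈ 0.73 mA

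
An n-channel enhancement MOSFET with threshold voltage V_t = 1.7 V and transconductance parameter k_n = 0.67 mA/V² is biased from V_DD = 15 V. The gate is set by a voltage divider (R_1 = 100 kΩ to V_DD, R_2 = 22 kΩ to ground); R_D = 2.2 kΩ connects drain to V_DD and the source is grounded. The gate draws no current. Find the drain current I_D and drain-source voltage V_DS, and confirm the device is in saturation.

V_G = V_DD·R_2/(R_1+R_2) = 15×22/122 = 2.7 V. With the source grounded, V_GS = V_G = 2.7 V.
Assume saturation: I_D = (k_n/2)(V_GS − V_t)² = (0.67/2)×(2.7 − 1.7)² = 0.335×1² = 0.338 mA.
V_DS = V_DD − I_D·R_D = 15 − 0.338×2.2 = 14.3 V.
Saturation requires V_DS ≥ V_GS − V_t = 1 V; 14.3 ≥ 1 ✓.

I_D ≈ 0.34 mA, V_DS ≈ 14 V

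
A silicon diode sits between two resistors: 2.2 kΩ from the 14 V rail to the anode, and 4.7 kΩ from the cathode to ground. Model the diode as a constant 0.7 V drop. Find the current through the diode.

I ≈ 1.9 mA

The two resistors are in series with the diode, so KVL gives 14 = I·2.2 + 0.7 + I·4.7.
I = (14 − 0.7) / (2.2 + 4.7) kΩ = 13.3 / 6.9 = 1.93 mA.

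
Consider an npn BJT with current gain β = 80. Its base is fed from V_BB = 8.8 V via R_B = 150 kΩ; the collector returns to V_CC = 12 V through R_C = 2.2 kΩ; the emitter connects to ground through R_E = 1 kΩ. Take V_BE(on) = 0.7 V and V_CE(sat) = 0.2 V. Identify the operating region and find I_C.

Assume active. Base-emitter loop: I_B = (V_BB − V_BE)/(R_B + (β+1)R_E) = (8.8 − 0.7)/(150 + 81×1) = 0.0351 mA.
I_C = β·I_B = 80×0.0351 = 2.81 mA.
V_CE = V_CC − I_C·R_C − I_E·R_E = 12 − 2.81×2.2 − 2.84×1 = 2.99 V > V_CE(sat), so the active-region assumption holds.

active; I_C ≈ 2.8 mA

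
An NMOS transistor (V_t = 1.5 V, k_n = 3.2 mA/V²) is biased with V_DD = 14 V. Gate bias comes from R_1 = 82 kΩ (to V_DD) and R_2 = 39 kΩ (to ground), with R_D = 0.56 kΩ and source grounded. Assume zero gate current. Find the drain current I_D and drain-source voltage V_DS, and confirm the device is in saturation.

V_G = V_DD·R_2/(R_1+R_2) = 14×39/121 = 4.51 V. With the source grounded, V_GS = V_G = 4.51 V.
Assume saturation: I_D = (k_n/2)(V_GS − V_t)² = (3.2/2)×(4.51 − 1.5)² = 1.6×3.01² = 14.5 mA.
V_DS = V_DD − I_D·R_D = 14 − 14.5×0.56 = 5.87 V.
Saturation requires V_DS ≥ V_GS − V_t = 3.01 V; 5.87 ≥ 3.01 ✓.

I_D ≈ 15 mA, V_DS ≈ 5.9 V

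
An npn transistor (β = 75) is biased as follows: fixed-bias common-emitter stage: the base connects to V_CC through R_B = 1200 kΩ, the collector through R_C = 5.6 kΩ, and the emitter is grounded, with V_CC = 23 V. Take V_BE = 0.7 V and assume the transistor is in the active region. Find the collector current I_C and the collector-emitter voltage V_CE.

Base loop: V_CC = I_B·R_B + V_BE, so I_B = (23 − 0.7)/1200 kΩ = 0.0186 mA.
In the active region I_C = β·I_B = 75 × 0.0186 = 1.39 mA.
Collector loop: V_CE = V_CC − I_C·R_C = 23 − 1.39×5.6 = 15.2 V.
Since V_CE = 15.2 V > V_CE(sat) ≈ 0.2 V, the transistor is in the active region as assumed.

I_C ≈ 1.4 mA, V_CE ≈ 15 V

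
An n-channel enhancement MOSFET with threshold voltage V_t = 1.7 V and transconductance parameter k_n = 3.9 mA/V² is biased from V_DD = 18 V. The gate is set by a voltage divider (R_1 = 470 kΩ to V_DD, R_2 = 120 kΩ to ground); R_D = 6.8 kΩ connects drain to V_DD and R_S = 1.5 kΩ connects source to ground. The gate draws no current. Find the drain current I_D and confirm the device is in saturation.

I_D ≈ 0.86 mA

V_G = V_DD·R_2/(R_1+R_2) = 18×120/590 = 3.66 V.
Assume saturation: I_D = (k_n/2)(V_GS − V_t)² with V_GS = V_G − I_D·R_S = 3.66 − 1.5·I_D.
Substituting gives 4.39·I_D² − 12.5·I_D + 7.5 = 0, with roots I_D = 0.864 or 1.98 mA.
The root I_D = 1.98 mA gives V_GS = 0.693 V ≤ V_t, so take I_D = 0.864 mA.
Then V_GS = 2.37 V and V_DS = V_DD − I_D(R_D+R_S) = 18 − 0.864×8.3 = 10.8 V.
Saturation requires V_DS ≥ V_GS − V_t = 0.666 V; 10.8 ≥ 0.666 ✓.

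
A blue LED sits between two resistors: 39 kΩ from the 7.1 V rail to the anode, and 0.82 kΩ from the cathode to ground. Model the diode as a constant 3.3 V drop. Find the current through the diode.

The two resistors are in series with the diode, so KVL gives 7.1 = I·39 + 3.3 + I·0.82.
I = (7.1 − 3.3) / (39 + 0.82) kΩ = 3.8 / 39.8 = 0.0954 mA.

I ≈ 0.095 mA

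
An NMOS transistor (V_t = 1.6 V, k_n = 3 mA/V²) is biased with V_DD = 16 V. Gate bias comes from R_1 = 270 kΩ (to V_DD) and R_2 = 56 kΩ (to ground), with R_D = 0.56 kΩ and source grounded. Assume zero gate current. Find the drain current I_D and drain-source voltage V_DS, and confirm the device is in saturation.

I_D ≈ 2 mA, V_DS ≈ 15 V

V_G = V_DD·R_2/(R_1+R_2) = 16×56/326 = 2.75 V. With the source grounded, V_GS = V_G = 2.75 V.
Assume saturation: I_D = (k_n/2)(V_GS − V_t)² = (3/2)×(2.75 − 1.6)² = 1.5×1.15² = 1.98 mA.
V_DS = V_DD − I_D·R_D = 16 − 1.98×0.56 = 14.9 V.
Saturation requires V_DS ≥ V_GS − V_t = 1.15 V; 14.9 ≥ 1.15 ✓.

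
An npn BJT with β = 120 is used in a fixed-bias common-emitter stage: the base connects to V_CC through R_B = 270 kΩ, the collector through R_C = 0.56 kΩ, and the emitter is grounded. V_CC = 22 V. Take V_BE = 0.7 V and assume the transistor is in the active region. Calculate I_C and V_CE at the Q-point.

Base loop: V_CC = I_B·R_B + V_BE, so I_B = (22 − 0.7)/270 kΩ = 0.0789 mA.
In the active region I_C = β·I_B = 120 × 0.0789 = 9.47 mA.
Collector loop: V_CE = V_CC − I_C·R_C = 22 − 9.47×0.56 = 16.7 V.
Since V_CE = 16.7 V > V_CE(sat) ≈ 0.2 V, the transistor is in the active region as assumed.

I_C ≈ 9.5 mA, V_CE ≈ 17 V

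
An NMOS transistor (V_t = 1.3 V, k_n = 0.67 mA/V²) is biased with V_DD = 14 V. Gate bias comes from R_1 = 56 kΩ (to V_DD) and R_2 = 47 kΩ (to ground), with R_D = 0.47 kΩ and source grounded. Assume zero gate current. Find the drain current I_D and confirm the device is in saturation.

V_G = V_DD·R_2/(R_1+R_2) = 14×47/103 = 6.39 V. With the source grounded, V_GS = V_G = 6.39 V.
Assume saturation: I_D = (k_n/2)(V_GS − V_t)² = (0.67/2)×(6.39 − 1.3)² = 0.335×5.09² = 8.67 mA.
V_DS = V_DD − I_D·R_D = 14 − 8.67×0.47 = 9.92 V.
Saturation requires V_DS ≥ V_GS − V_t = 5.09 V; 9.92 ≥ 5.09 ✓.

I_D ≈ 8.7 mA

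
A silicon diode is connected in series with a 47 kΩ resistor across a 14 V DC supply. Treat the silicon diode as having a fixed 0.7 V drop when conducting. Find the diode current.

KVL around the loop: 14 = V_D + I·R = 0.7 + I × 47 kΩ.
So I = (14 − 0.7) / 47 kΩ = 13.3 / 47 = 0.283 mA.

I ≈ 0.28 mA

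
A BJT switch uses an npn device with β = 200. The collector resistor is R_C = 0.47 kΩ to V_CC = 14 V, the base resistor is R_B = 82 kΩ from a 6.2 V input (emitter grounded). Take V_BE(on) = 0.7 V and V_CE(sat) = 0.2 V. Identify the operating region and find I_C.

Assume active. Base-emitter loop: I_B = (V_BB − V_BE)/R_B = (6.2 − 0.7)/82 = 0.0671 mA.
I_C = β·I_B = 200×0.0671 = 13.4 mA.
V_CE = V_CC − I_C·R_C = 14 − 13.4×0.47 = 7.7 V > V_CE(sat), so the active-region assumption holds.

active; I_C ≈ 13 mA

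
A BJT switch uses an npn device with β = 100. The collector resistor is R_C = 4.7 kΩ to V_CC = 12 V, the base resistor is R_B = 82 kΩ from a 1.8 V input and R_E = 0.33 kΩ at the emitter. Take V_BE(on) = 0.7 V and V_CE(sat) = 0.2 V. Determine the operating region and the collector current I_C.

Assume active. Base-emitter loop: I_B = (V_BB − V_BE)/(R_B + (β+1)R_E) = (1.8 − 0.7)/(82 + 101×0.33) = 0.00954 mA.
I_C = β·I_B = 100×0.00954 = 0.954 mA.
V_CE = V_CC − I_C·R_C − I_E·R_E = 12 − 0.954×4.7 − 0.963×0.33 = 7.2 V > V_CE(sat), so the active-region assumption holds.

active; I_C ≈ 0.95 mA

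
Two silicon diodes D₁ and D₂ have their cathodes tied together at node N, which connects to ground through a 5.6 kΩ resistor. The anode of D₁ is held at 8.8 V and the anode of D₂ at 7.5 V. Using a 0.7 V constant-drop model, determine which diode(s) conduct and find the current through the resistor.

Assume both conduct. Then node N would need to be at both 8.8−0.7 = 8.1 V and 7.5−0.7 = 6.8 V, which is impossible.
Assume only D₁ conducts: V_N = 8.8 − 0.7 = 8.1 V, so I_R = 8.1/5.6 = 1.45 mA.
Check D₂: its anode-to-cathode voltage is 7.5 − 8.1 = -0.6 V < 0.7 V, so it is off. The assumption is consistent.

Only D₁ conducts; I_R ≈ 1.4 mA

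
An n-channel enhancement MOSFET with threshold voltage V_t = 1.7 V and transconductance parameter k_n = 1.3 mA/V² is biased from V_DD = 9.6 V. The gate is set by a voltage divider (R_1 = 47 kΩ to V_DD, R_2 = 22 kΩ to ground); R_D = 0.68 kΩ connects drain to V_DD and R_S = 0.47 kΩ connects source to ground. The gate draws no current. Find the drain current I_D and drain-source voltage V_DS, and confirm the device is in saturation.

I_D ≈ 0.7 mA, V_DS ≈ 8.8 V

V_G = V_DD·R_2/(R_1+R_2) = 9.6×22/69 = 3.06 V.
Assume saturation: I_D = (k_n/2)(V_GS − V_t)² with V_GS = V_G − I_D·R_S = 3.06 − 0.47·I_D.
Substituting gives 0.144·I_D² − 1.83·I_D + 1.2 = 0, with roots I_D = 0.695 or 12.1 mA.
The root I_D = 12.1 mA gives V_GS = -2.61 V ≤ V_t, so take I_D = 0.695 mA.
Then V_GS = 2.73 V and V_DS = V_DD − I_D(R_D+R_S) = 9.6 − 0.695×1.15 = 8.8 V.
Saturation requires V_DS ≥ V_GS − V_t = 1.03 V; 8.8 ≥ 1.03 ✓.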